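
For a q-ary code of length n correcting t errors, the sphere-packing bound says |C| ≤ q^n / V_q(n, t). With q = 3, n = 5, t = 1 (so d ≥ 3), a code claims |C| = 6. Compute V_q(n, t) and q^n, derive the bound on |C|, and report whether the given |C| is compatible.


V_q(n, t) = 11, q^n = 243, Hamming bound = 22, |C| = 6 ≤ bound (satisfied).

Step 1: Compute V_q(n, t) = Σ_{j=0}^1 C(n, j) (q−1)^j.
  j = 0: C(5,0)·(2)^0 = 1·1 = 1.
  j = 1: C(5,1)·(2)^1 = 5·2 = 10.
  V_q(n, t) = 1 + 10 = 11.
Step 2: q^n = 3^5 = 243.
Step 3: Hamming bound ⌊q^n / V_q(n,t)⌋ = ⌊243/11⌋ = 22.
Step 4: Compare |C| = 6 to 22: satisfied.
The claimed |C| lies below the Hamming bound.


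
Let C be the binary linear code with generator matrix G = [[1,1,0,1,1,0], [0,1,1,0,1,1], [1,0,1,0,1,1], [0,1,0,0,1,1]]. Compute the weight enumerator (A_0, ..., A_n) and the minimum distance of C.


Weight distribution: A_0 = 1, A_1 = 1, A_2 = 2, A_3 = 6, A_4 = 5, A_5 = 1. Minimum distance d = 1.

Enumerate all 2^4 = 16 messages m ∈ F_2^4.
For each, compute codeword c = mG in F_2^6, then tally its weight.
  m = 0000 → c = 000000, weight = 0.
  m = 1000 → c = 110110, weight = 4.
  m = 0100 → c = 011011, weight = 4.
  m = 1100 → c = 101101, weight = 4.
  m = 0010 → c = 101011, weight = 4.
  m = 1010 → c = 011101, weight = 4.
  m = 0110 → c = 110000, weight = 2.
  m = 1110 → c = 000110, weight = 2.
  m = 0001 → c = 010011, weight = 3.
  m = 1001 → c = 100101, weight = 3.
  m = 0101 → c = 001000, weight = 1.
  m = 1101 → c = 111110, weight = 5.
  m = 0011 → c = 111000, weight = 3.
  m = 1011 → c = 001110, weight = 3.
  m = 0111 → c = 100011, weight = 3.
  m = 1111 → c = 010101, weight = 3.
Tally weights:
  weight 0: 1 codewords.
  weight 1: 1 codewords.
  weight 2: 2 codewords.
  weight 3: 6 codewords.
  weight 4: 5 codewords.
  weight 5: 1 codewords.
Minimum distance d = smallest w > 0 with A_w > 0 = 1.
Sanity: Σ A_w = 16 = 2^4 = 16 ✓.


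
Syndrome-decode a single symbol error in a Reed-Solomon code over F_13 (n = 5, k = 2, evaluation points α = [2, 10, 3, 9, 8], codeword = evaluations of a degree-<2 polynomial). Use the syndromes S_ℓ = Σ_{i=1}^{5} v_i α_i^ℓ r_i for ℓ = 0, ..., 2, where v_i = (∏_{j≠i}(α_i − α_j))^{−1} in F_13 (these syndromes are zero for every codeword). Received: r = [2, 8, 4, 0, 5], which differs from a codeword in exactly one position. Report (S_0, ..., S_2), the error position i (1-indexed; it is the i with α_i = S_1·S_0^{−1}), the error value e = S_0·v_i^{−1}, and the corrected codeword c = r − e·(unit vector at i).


S = (10, 7, 1), error at position 1, error magnitude e = 6, c = [9, 8, 4, 0, 5].

Step 1: column multipliers v_i = (∏_{j≠i}(α_i − α_j))^{−1} mod 13.
  i = 1 (α = 2): (2−10)(2−3)(2−9)(2−8) = (−8)·(−1)·(−7)·(−6) = 336 ≡ 11, so v_1 = 11^{−1} = 6 (mod 13).
  i = 2 (α = 10): (10−2)(10−3)(10−9)(10−8) = 8·7·1·2 = 112 ≡ 8, so v_2 = 8^{−1} = 5 (mod 13).
  i = 3 (α = 3): (3−2)(3−10)(3−9)(3−8) = 1·(−7)·(−6)·(−5) = −210 ≡ 11, so v_3 = 11^{−1} = 6 (mod 13).
  i = 4 (α = 9): (9−2)(9−10)(9−3)(9−8) = 7·(−1)·6·1 = −42 ≡ 10, so v_4 = 10^{−1} = 4 (mod 13).
  i = 5 (α = 8): (8−2)(8−10)(8−3)(8−9) = 6·(−2)·5·(−1) = 60 ≡ 8, so v_5 = 8^{−1} = 5 (mod 13).
  v = [6, 5, 6, 4, 5].
Step 2: syndromes of r = [2, 8, 4, 0, 5] (all sums mod 13).
  S_0 = Σ v_i r_i = 6·2 + 5·8 + 6·4 + 4·0 + 5·5 = 101 ≡ 10.
  S_1 = Σ v_i α_i r_i = 6·2·2 + 5·10·8 + 6·3·4 + 4·9·0 + 5·8·5 = 696 ≡ 7.
  α_i^2 mod 13 = [4, 9, 9, 3, 12].
  S_2 = Σ v_i α_i^2 r_i = 6·4·2 + 5·9·8 + 6·9·4 + 4·3·0 + 5·12·5 = 924 ≡ 1.
  S = (10, 7, 1) ≠ 0, so r is not a codeword (an error is present).
Step 3: locate the error. For a single error e at position i, S_ℓ = v_i·e·α_i^ℓ, so α_err = S_1/S_0.
  S_0^{−1} = 10^{−1} = 4 (mod 13), so α_err = 7·4 = 28 ≡ 2 = α_1. Error position i = 1.
  Consistency check: S_2/S_1 = 1·2 = 2 ≡ 2 = α_err ✓ (single-error assumption holds).
Step 4: error magnitude e = S_0/v_1 = S_0·∏_{j≠1}(α_1 − α_j) = 10·11 = 110 ≡ 6 (mod 13).
Step 5: correct position 1: c_1 = r_1 − e = 2 − 6 ≡ 9 (mod 13). Hence c = [9, 8, 4, 0, 5].
  Check: interpolating c through the α_i gives m(x) = 6 + 8·x (degree < 2) with m(α_i) = c_i for every i, so c is indeed a codeword.


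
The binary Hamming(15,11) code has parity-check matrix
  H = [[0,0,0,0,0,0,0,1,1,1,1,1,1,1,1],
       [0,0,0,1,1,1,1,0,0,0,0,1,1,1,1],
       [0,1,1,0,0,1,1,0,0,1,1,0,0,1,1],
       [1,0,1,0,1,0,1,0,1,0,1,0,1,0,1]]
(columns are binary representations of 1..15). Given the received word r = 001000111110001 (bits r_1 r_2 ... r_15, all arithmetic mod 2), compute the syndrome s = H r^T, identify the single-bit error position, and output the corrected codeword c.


s = (1, 0, 1, 1)^T, error position = 11, corrected codeword c = 001000111100001

Compute s = H r^T mod 2 one row at a time:
  s_1 = 1 + 1 + 1 + 1 + 0 + 0 + 0 + 1 = 5 ≡ 1 (mod 2).
  s_2 = 0 + 0 + 0 + 1 + 0 + 0 + 0 + 1 = 2 ≡ 0 (mod 2).
  s_3 = 0 + 1 + 0 + 1 + 1 + 1 + 0 + 1 = 5 ≡ 1 (mod 2).
  s_4 = 0 + 1 + 0 + 1 + 1 + 1 + 0 + 1 = 5 ≡ 1 (mod 2).
s = (1, 0, 1, 1)^T — this equals column 11 of H (binary 1011), so error is at position 11.
Correct: flip bit 11 of r = 001000111110001 to get c = 001000111100001.


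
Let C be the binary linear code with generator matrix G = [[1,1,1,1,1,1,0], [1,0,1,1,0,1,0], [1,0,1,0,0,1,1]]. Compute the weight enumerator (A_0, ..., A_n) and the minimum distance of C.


Weight distribution: A_0 = 1, A_2 = 2, A_4 = 3, A_6 = 2. Minimum distance d = 2.

Enumerate all 2^3 = 8 messages m ∈ F_2^3.
For each, compute codeword c = mG in F_2^7, then tally its weight.
  m = 000 → c = 0000000, weight = 0.
  m = 100 → c = 1111110, weight = 6.
  m = 010 → c = 1011010, weight = 4.
  m = 110 → c = 0100100, weight = 2.
  m = 001 → c = 1010011, weight = 4.
  m = 101 → c = 0101101, weight = 4.
  m = 011 → c = 0001001, weight = 2.
  m = 111 → c = 1110111, weight = 6.
Tally weights:
  weight 0: 1 codewords.
  weight 2: 2 codewords.
  weight 4: 3 codewords.
  weight 6: 2 codewords.
Minimum distance d = smallest w > 0 with A_w > 0 = 2.
Sanity: Σ A_w = 8 = 2^3 = 8 ✓.


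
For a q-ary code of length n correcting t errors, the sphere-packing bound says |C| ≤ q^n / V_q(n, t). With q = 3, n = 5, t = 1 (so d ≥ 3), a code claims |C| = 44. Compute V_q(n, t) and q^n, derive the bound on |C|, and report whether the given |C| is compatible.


V_q(n, t) = 11, q^n = 243, Hamming bound = 22, |C| = 44 > bound (violated).

Step 1: Compute V_q(n, t) = Σ_{j=0}^1 C(n, j) (q−1)^j.
  j = 0: C(5,0)·(2)^0 = 1·1 = 1.
  j = 1: C(5,1)·(2)^1 = 5·2 = 10.
  V_q(n, t) = 1 + 10 = 11.
Step 2: q^n = 3^5 = 243.
Step 3: Hamming bound ⌊q^n / V_q(n,t)⌋ = ⌊243/11⌋ = 22.
Step 4: Compare |C| = 44 to 22: violated.
The claimed |C| lies above the Hamming bound, so no 3-ary code of length 5 with d ≥ 3 can have 44 codewords.


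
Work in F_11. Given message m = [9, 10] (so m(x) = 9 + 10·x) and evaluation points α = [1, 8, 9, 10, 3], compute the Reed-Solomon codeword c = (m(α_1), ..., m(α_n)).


c = [8, 1, 0, 10, 6]

Message polynomial: m(x) = 9 + 10·x (mod 11).
For each evaluation point α_i, compute m(α_i) mod 11:
  α_1 = 1: Horner steps 10 → 8, so m(1) = 8.
  α_2 = 8: Horner steps 10 → 1, so m(8) = 1.
  α_3 = 9: Horner steps 10 → 0, so m(9) = 0.
  α_4 = 10: Horner steps 10 → 10, so m(10) = 10.
  α_5 = 3: Horner steps 10 → 6, so m(3) = 6.
Codeword c = [8, 1, 0, 10, 6] ∈ F_11^5.


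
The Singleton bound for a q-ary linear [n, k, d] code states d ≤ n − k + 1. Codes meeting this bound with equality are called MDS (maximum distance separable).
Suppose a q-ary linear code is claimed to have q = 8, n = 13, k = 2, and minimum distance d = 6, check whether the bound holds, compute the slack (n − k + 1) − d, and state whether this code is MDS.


Singleton RHS = n − k + 1 = 12, slack = 6, bound satisfied, not MDS.

Singleton bound: d ≤ n − k + 1.
Here n = 13, k = 2, so n − k + 1 = 12.
Given d = 6, check d ≤ 12: YES.
Slack = (n − k + 1) − d = 6.
The code is NOT MDS (slack = 6 > 0).
Description: the claimed parameters are [13, 2, 6]_8; such a code would be non-MDS.


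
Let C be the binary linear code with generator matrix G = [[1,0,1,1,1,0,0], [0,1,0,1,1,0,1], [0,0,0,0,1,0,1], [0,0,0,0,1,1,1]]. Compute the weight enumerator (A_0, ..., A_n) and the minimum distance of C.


Weight distribution: A_0 = 1, A_1 = 1, A_2 = 2, A_3 = 2, A_4 = 5, A_5 = 5. Minimum distance d = 1.

Enumerate all 2^4 = 16 messages m ∈ F_2^4.
For each, compute codeword c = mG in F_2^7, then tally its weight.
  m = 0000 → c = 0000000, weight = 0.
  m = 1000 → c = 1011100, weight = 4.
  m = 0100 → c = 0101101, weight = 4.
  m = 1100 → c = 1110001, weight = 4.
  m = 0010 → c = 0000101, weight = 2.
  m = 1010 → c = 1011001, weight = 4.
  m = 0110 → c = 0101000, weight = 2.
  m = 1110 → c = 1110100, weight = 4.
  m = 0001 → c = 0000111, weight = 3.
  m = 1001 → c = 1011011, weight = 5.
  m = 0101 → c = 0101010, weight = 3.
  m = 1101 → c = 1110110, weight = 5.
  m = 0011 → c = 0000010, weight = 1.
  m = 1011 → c = 1011110, weight = 5.
  m = 0111 → c = 0101111, weight = 5.
  m = 1111 → c = 1110011, weight = 5.
Tally weights:
  weight 0: 1 codewords.
  weight 1: 1 codewords.
  weight 2: 2 codewords.
  weight 3: 2 codewords.
  weight 4: 5 codewords.
  weight 5: 5 codewords.
Minimum distance d = smallest w > 0 with A_w > 0 = 1.
Sanity: Σ A_w = 16 = 2^4 = 16 ✓.


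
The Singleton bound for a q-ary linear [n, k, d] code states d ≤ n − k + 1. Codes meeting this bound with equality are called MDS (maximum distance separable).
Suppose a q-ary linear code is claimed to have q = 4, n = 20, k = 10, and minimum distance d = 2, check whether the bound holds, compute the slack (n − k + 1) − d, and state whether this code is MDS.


Singleton RHS = n − k + 1 = 11, slack = 9, bound satisfied, not MDS.

Singleton bound: d ≤ n − k + 1.
Here n = 20, k = 10, so n − k + 1 = 11.
Given d = 2, check d ≤ 11: YES.
Slack = (n − k + 1) − d = 9.
The code is NOT MDS (slack = 9 > 0).
Description: the claimed parameters are [20, 10, 2]_4; such a code would be non-MDS.


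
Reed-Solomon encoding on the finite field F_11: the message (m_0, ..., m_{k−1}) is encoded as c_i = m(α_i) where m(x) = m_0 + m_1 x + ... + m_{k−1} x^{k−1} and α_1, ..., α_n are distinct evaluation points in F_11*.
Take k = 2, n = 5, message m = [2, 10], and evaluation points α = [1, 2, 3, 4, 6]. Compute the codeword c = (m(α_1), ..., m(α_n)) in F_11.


c = [1, 0, 10, 9, 7]

Message polynomial: m(x) = 2 + 10·x (mod 11).
For each evaluation point α_i, compute m(α_i) mod 11:
  α_1 = 1: Horner steps 10 → 1, so m(1) = 1.
  α_2 = 2: Horner steps 10 → 0, so m(2) = 0.
  α_3 = 3: Horner steps 10 → 10, so m(3) = 10.
  α_4 = 4: Horner steps 10 → 9, so m(4) = 9.
  α_5 = 6: Horner steps 10 → 7, so m(6) = 7.
Codeword c = [1, 0, 10, 9, 7] ∈ F_11^5.


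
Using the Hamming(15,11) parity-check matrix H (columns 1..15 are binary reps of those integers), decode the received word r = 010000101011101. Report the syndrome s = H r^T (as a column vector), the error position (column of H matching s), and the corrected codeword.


s = (1, 0, 0, 1)^T, error position = 9, corrected codeword c = 010000100011101

Compute s = H r^T mod 2 one row at a time:
  s_1 = 0 + 1 + 0 + 1 + 1 + 1 + 0 + 1 = 5 ≡ 1 (mod 2).
  s_2 = 0 + 0 + 0 + 1 + 1 + 1 + 0 + 1 = 4 ≡ 0 (mod 2).
  s_3 = 1 + 0 + 0 + 1 + 0 + 1 + 0 + 1 = 4 ≡ 0 (mod 2).
  s_4 = 0 + 0 + 0 + 1 + 1 + 1 + 1 + 1 = 5 ≡ 1 (mod 2).
s = (1, 0, 0, 1)^T — this equals column 9 of H (binary 1001), so error is at position 9.
Correct: flip bit 9 of r = 010000101011101 to get c = 010000100011101.


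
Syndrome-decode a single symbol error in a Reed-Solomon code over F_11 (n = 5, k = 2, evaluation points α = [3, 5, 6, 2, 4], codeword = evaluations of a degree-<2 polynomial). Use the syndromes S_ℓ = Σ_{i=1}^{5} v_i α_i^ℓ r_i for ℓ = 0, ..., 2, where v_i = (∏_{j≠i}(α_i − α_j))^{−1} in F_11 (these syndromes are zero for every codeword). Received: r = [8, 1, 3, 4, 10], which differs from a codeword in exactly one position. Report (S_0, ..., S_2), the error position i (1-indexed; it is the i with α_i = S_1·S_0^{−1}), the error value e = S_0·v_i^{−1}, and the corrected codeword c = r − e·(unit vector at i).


S = (10, 9, 7), error at position 4, error magnitude e = 9, c = [8, 1, 3, 6, 10].

Step 1: column multipliers v_i = (∏_{j≠i}(α_i − α_j))^{−1} mod 11.
  i = 1 (α = 3): (3−5)(3−6)(3−2)(3−4) = (−2)·(−3)·1·(−1) = −6 ≡ 5, so v_1 = 5^{−1} = 9 (mod 11).
  i = 2 (α = 5): (5−3)(5−6)(5−2)(5−4) = 2·(−1)·3·1 = −6 ≡ 5, so v_2 = 5^{−1} = 9 (mod 11).
  i = 3 (α = 6): (6−3)(6−5)(6−2)(6−4) = 3·1·4·2 = 24 ≡ 2, so v_3 = 2^{−1} = 6 (mod 11).
  i = 4 (α = 2): (2−3)(2−5)(2−6)(2−4) = (−1)·(−3)·(−4)·(−2) = 24 ≡ 2, so v_4 = 2^{−1} = 6 (mod 11).
  i = 5 (α = 4): (4−3)(4−5)(4−6)(4−2) = 1·(−1)·(−2)·2 = 4 ≡ 4, so v_5 = 4^{−1} = 3 (mod 11).
  v = [9, 9, 6, 6, 3].
Step 2: syndromes of r = [8, 1, 3, 4, 10] (all sums mod 11).
  S_0 = Σ v_i r_i = 9·8 + 9·1 + 6·3 + 6·4 + 3·10 = 153 ≡ 10.
  S_1 = Σ v_i α_i r_i = 9·3·8 + 9·5·1 + 6·6·3 + 6·2·4 + 3·4·10 = 537 ≡ 9.
  α_i^2 mod 11 = [9, 3, 3, 4, 5].
  S_2 = Σ v_i α_i^2 r_i = 9·9·8 + 9·3·1 + 6·3·3 + 6·4·4 + 3·5·10 = 975 ≡ 7.
  S = (10, 9, 7) ≠ 0, so r is not a codeword (an error is present).
Step 3: locate the error. For a single error e at position i, S_ℓ = v_i·e·α_i^ℓ, so α_err = S_1/S_0.
  S_0^{−1} = 10^{−1} = 10 (mod 11), so α_err = 9·10 = 90 ≡ 2 = α_4. Error position i = 4.
  Consistency check: S_2/S_1 = 7·5 = 35 ≡ 2 = α_err ✓ (single-error assumption holds).
Step 4: error magnitude e = S_0/v_4 = S_0·∏_{j≠4}(α_4 − α_j) = 10·2 = 20 ≡ 9 (mod 11).
Step 5: correct position 4: c_4 = r_4 − e = 4 − 9 ≡ 6 (mod 11). Hence c = [8, 1, 3, 6, 10].
  Check: interpolating c through the α_i gives m(x) = 2 + 2·x (degree < 2) with m(α_i) = c_i for every i, so c is indeed a codeword.


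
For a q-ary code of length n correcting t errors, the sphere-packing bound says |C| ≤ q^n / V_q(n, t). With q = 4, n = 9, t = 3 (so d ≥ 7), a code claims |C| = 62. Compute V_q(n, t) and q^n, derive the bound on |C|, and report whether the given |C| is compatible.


V_q(n, t) = 2620, q^n = 262144, Hamming bound = 100, |C| = 62 ≤ bound (satisfied).

Step 1: Compute V_q(n, t) = Σ_{j=0}^3 C(n, j) (q−1)^j.
  j = 0: C(9,0)·(3)^0 = 1·1 = 1.
  j = 1: C(9,1)·(3)^1 = 9·3 = 27.
  j = 2: C(9,2)·(3)^2 = 36·9 = 324.
  j = 3: C(9,3)·(3)^3 = 84·27 = 2268.
  V_q(n, t) = 1 + 27 + 324 + 2268 = 2620.
Step 2: q^n = 4^9 = 262144.
Step 3: Hamming bound ⌊q^n / V_q(n,t)⌋ = ⌊262144/2620⌋ = 100.
Step 4: Compare |C| = 62 to 100: satisfied.
The claimed |C| lies below the Hamming bound.


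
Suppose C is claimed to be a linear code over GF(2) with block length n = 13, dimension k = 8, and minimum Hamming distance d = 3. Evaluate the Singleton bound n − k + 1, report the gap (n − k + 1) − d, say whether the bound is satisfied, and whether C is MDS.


Singleton RHS = n − k + 1 = 6, slack = 3, bound satisfied, not MDS.

Singleton bound: d ≤ n − k + 1.
Here n = 13, k = 8, so n − k + 1 = 6.
Given d = 3, check d ≤ 6: YES.
Slack = (n − k + 1) − d = 3.
The code is NOT MDS (slack = 3 > 0).
Description: the claimed parameters are [13, 8, 3]_2; such a code would be non-MDS.


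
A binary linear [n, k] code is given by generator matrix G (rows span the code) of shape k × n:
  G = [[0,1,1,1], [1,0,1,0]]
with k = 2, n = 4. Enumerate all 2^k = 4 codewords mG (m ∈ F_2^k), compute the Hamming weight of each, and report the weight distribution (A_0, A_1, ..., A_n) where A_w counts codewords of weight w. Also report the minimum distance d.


Weight distribution: A_0 = 1, A_2 = 1, A_3 = 2. Minimum distance d = 2.

Enumerate all 2^2 = 4 messages m ∈ F_2^2.
For each, compute codeword c = mG in F_2^4, then tally its weight.
  m = 00 → c = 0000, weight = 0.
  m = 10 → c = 0111, weight = 3.
  m = 01 → c = 1010, weight = 2.
  m = 11 → c = 1101, weight = 3.
Tally weights:
  weight 0: 1 codewords.
  weight 2: 1 codewords.
  weight 3: 2 codewords.
Minimum distance d = smallest w > 0 with A_w > 0 = 2.
Sanity: Σ A_w = 4 = 2^2 = 4 ✓.


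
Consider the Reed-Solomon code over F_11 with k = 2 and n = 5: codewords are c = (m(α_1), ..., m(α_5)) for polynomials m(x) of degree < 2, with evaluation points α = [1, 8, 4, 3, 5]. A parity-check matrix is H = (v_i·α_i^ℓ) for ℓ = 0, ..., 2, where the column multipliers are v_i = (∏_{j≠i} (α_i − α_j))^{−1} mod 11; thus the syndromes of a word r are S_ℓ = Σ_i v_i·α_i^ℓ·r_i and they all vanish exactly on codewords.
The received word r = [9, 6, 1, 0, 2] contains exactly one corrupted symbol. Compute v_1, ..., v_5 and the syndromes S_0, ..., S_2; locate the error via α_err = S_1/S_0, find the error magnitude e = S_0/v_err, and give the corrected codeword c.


S = (6, 4, 10), error at position 2, error magnitude e = 1, c = [9, 5, 1, 0, 2].

Step 1: column multipliers v_i = (∏_{j≠i}(α_i − α_j))^{−1} mod 11.
  i = 1 (α = 1): (1−8)(1−4)(1−3)(1−5) = (−7)·(−3)·(−2)·(−4) = 168 ≡ 3, so v_1 = 3^{−1} = 4 (mod 11).
  i = 2 (α = 8): (8−1)(8−4)(8−3)(8−5) = 7·4·5·3 = 420 ≡ 2, so v_2 = 2^{−1} = 6 (mod 11).
  i = 3 (α = 4): (4−1)(4−8)(4−3)(4−5) = 3·(−4)·1·(−1) = 12 ≡ 1, so v_3 = 1^{−1} = 1 (mod 11).
  i = 4 (α = 3): (3−1)(3−8)(3−4)(3−5) = 2·(−5)·(−1)·(−2) = −20 ≡ 2, so v_4 = 2^{−1} = 6 (mod 11).
  i = 5 (α = 5): (5−1)(5−8)(5−4)(5−3) = 4·(−3)·1·2 = −24 ≡ 9, so v_5 = 9^{−1} = 5 (mod 11).
  v = [4, 6, 1, 6, 5].
Step 2: syndromes of r = [9, 6, 1, 0, 2] (all sums mod 11).
  S_0 = Σ v_i r_i = 4·9 + 6·6 + 1·1 + 6·0 + 5·2 = 83 ≡ 6.
  S_1 = Σ v_i α_i r_i = 4·1·9 + 6·8·6 + 1·4·1 + 6·3·0 + 5·5·2 = 378 ≡ 4.
  α_i^2 mod 11 = [1, 9, 5, 9, 3].
  S_2 = Σ v_i α_i^2 r_i = 4·1·9 + 6·9·6 + 1·5·1 + 6·9·0 + 5·3·2 = 395 ≡ 10.
  S = (6, 4, 10) ≠ 0, so r is not a codeword (an error is present).
Step 3: locate the error. For a single error e at position i, S_ℓ = v_i·e·α_i^ℓ, so α_err = S_1/S_0.
  S_0^{−1} = 6^{−1} = 2 (mod 11), so α_err = 4·2 = 8 ≡ 8 = α_2. Error position i = 2.
  Consistency check: S_2/S_1 = 10·3 = 30 ≡ 8 = α_err ✓ (single-error assumption holds).
Step 4: error magnitude e = S_0/v_2 = S_0·∏_{j≠2}(α_2 − α_j) = 6·2 = 12 ≡ 1 (mod 11).
Step 5: correct position 2: c_2 = r_2 − e = 6 − 1 ≡ 5 (mod 11). Hence c = [9, 5, 1, 0, 2].
  Check: interpolating c through the α_i gives m(x) = 8 + 1·x (degree < 2) with m(α_i) = c_i for every i, so c is indeed a codeword.


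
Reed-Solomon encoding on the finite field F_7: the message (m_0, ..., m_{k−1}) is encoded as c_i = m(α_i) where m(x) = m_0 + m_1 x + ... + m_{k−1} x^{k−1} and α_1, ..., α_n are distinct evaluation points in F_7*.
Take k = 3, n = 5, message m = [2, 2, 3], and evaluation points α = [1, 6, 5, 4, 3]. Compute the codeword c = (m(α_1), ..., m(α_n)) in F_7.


c = [0, 3, 3, 2, 0]

Message polynomial: m(x) = 2 + 2·x + 3·x^2 (mod 7).
For each evaluation point α_i, compute m(α_i) mod 7:
  α_1 = 1: Horner steps 3 → 5 → 0, so m(1) = 0.
  α_2 = 6: Horner steps 3 → 6 → 3, so m(6) = 3.
  α_3 = 5: Horner steps 3 → 3 → 3, so m(5) = 3.
  α_4 = 4: Horner steps 3 → 0 → 2, so m(4) = 2.
  α_5 = 3: Horner steps 3 → 4 → 0, so m(3) = 0.
Codeword c = [0, 3, 3, 2, 0] ∈ F_7^5.


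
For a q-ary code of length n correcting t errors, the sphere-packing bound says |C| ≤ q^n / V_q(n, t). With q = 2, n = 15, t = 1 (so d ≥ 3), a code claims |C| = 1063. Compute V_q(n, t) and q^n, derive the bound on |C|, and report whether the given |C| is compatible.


V_q(n, t) = 16, q^n = 32768, Hamming bound = 2048, |C| = 1063 ≤ bound (satisfied).

Step 1: Compute V_q(n, t) = Σ_{j=0}^1 C(n, j) (q−1)^j.
  j = 0: C(15,0)·(1)^0 = 1·1 = 1.
  j = 1: C(15,1)·(1)^1 = 15·1 = 15.
  V_q(n, t) = 1 + 15 = 16.
Step 2: q^n = 2^15 = 32768.
Step 3: Hamming bound ⌊q^n / V_q(n,t)⌋ = ⌊32768/16⌋ = 2048.
Step 4: Compare |C| = 1063 to 2048: satisfied.
The claimed |C| lies below the Hamming bound.


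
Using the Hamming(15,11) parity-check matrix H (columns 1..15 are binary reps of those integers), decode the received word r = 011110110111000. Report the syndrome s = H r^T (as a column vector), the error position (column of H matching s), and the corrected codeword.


s = (0, 0, 1, 0)^T, error position = 2, corrected codeword c = 001110110111000

Compute s = H r^T mod 2 one row at a time:
  s_1 = 1 + 0 + 1 + 1 + 1 + 0 + 0 + 0 = 4 ≡ 0 (mod 2).
  s_2 = 1 + 1 + 0 + 1 + 1 + 0 + 0 + 0 = 4 ≡ 0 (mod 2).
  s_3 = 1 + 1 + 0 + 1 + 1 + 1 + 0 + 0 = 5 ≡ 1 (mod 2).
  s_4 = 0 + 1 + 1 + 1 + 0 + 1 + 0 + 0 = 4 ≡ 0 (mod 2).
s = (0, 0, 1, 0)^T — this equals column 2 of H (binary 0010), so error is at position 2.
Correct: flip bit 2 of r = 011110110111000 to get c = 001110110111000.


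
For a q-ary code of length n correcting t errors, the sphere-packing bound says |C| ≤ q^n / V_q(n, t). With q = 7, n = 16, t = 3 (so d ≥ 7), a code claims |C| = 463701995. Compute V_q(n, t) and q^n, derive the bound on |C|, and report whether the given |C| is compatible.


V_q(n, t) = 125377, q^n = 33232930569601, Hamming bound = 265064011, |C| = 463701995 > bound (violated).

Step 1: Compute V_q(n, t) = Σ_{j=0}^3 C(n, j) (q−1)^j.
  j = 0: C(16,0)·(6)^0 = 1·1 = 1.
  j = 1: C(16,1)·(6)^1 = 16·6 = 96.
  j = 2: C(16,2)·(6)^2 = 120·36 = 4320.
  j = 3: C(16,3)·(6)^3 = 560·216 = 120960.
  V_q(n, t) = 1 + 96 + 4320 + 120960 = 125377.
Step 2: q^n = 7^16 = 33232930569601.
Step 3: Hamming bound ⌊q^n / V_q(n,t)⌋ = ⌊33232930569601/125377⌋ = 265064011.
Step 4: Compare |C| = 463701995 to 265064011: violated.
The claimed |C| lies above the Hamming bound, so no 7-ary code of length 16 with d ≥ 7 can have 463701995 codewords.


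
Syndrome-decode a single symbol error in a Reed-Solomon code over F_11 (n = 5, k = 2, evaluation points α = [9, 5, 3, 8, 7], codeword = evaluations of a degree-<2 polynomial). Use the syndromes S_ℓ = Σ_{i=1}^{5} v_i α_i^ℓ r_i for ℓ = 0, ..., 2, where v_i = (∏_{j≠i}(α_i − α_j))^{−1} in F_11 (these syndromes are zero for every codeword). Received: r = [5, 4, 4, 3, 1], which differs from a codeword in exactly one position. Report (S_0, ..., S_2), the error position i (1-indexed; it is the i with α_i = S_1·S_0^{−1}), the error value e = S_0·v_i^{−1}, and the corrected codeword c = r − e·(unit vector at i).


S = (1, 5, 3), error at position 2, error magnitude e = 7, c = [5, 8, 4, 3, 1].

Step 1: column multipliers v_i = (∏_{j≠i}(α_i − α_j))^{−1} mod 11.
  i = 1 (α = 9): (9−5)(9−3)(9−8)(9−7) = 4·6·1·2 = 48 ≡ 4, so v_1 = 4^{−1} = 3 (mod 11).
  i = 2 (α = 5): (5−9)(5−3)(5−8)(5−7) = (−4)·2·(−3)·(−2) = −48 ≡ 7, so v_2 = 7^{−1} = 8 (mod 11).
  i = 3 (α = 3): (3−9)(3−5)(3−8)(3−7) = (−6)·(−2)·(−5)·(−4) = 240 ≡ 9, so v_3 = 9^{−1} = 5 (mod 11).
  i = 4 (α = 8): (8−9)(8−5)(8−3)(8−7) = (−1)·3·5·1 = −15 ≡ 7, so v_4 = 7^{−1} = 8 (mod 11).
  i = 5 (α = 7): (7−9)(7−5)(7−3)(7−8) = (−2)·2·4·(−1) = 16 ≡ 5, so v_5 = 5^{−1} = 9 (mod 11).
  v = [3, 8, 5, 8, 9].
Step 2: syndromes of r = [5, 4, 4, 3, 1] (all sums mod 11).
  S_0 = Σ v_i r_i = 3·5 + 8·4 + 5·4 + 8·3 + 9·1 = 100 ≡ 1.
  S_1 = Σ v_i α_i r_i = 3·9·5 + 8·5·4 + 5·3·4 + 8·8·3 + 9·7·1 = 610 ≡ 5.
  α_i^2 mod 11 = [4, 3, 9, 9, 5].
  S_2 = Σ v_i α_i^2 r_i = 3·4·5 + 8·3·4 + 5·9·4 + 8·9·3 + 9·5·1 = 597 ≡ 3.
  S = (1, 5, 3) ≠ 0, so r is not a codeword (an error is present).
Step 3: locate the error. For a single error e at position i, S_ℓ = v_i·e·α_i^ℓ, so α_err = S_1/S_0.
  S_0^{−1} = 1^{−1} = 1 (mod 11), so α_err = 5·1 = 5 ≡ 5 = α_2. Error position i = 2.
  Consistency check: S_2/S_1 = 3·9 = 27 ≡ 5 = α_err ✓ (single-error assumption holds).
Step 4: error magnitude e = S_0/v_2 = S_0·∏_{j≠2}(α_2 − α_j) = 1·7 = 7 ≡ 7 (mod 11).
Step 5: correct position 2: c_2 = r_2 − e = 4 − 7 ≡ 8 (mod 11). Hence c = [5, 8, 4, 3, 1].
  Check: interpolating c through the α_i gives m(x) = 9 + 2·x (degree < 2) with m(α_i) = c_i for every i, so c is indeed a codeword.


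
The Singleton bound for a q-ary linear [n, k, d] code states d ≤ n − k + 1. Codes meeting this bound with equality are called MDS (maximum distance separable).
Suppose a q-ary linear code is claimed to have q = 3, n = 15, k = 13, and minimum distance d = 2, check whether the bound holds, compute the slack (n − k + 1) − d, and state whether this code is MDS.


Singleton RHS = n − k + 1 = 3, slack = 1, bound satisfied, not MDS.

Singleton bound: d ≤ n − k + 1.
Here n = 15, k = 13, so n − k + 1 = 3.
Given d = 2, check d ≤ 3: YES.
Slack = (n − k + 1) − d = 1.
The code is NOT MDS (slack = 1 > 0).
Description: the claimed parameters are [15, 13, 2]_3; such a code would be non-MDS.


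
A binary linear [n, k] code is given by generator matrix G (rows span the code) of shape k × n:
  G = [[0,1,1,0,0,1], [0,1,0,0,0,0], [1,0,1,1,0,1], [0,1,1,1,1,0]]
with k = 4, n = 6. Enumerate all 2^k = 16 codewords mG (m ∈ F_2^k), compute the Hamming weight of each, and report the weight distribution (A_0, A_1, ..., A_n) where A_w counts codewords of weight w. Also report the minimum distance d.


Weight distribution: A_0 = 1, A_1 = 1, A_2 = 2, A_3 = 6, A_4 = 5, A_5 = 1. Minimum distance d = 1.

Enumerate all 2^4 = 16 messages m ∈ F_2^4.
For each, compute codeword c = mG in F_2^6, then tally its weight.
  m = 0000 → c = 000000, weight = 0.
  m = 1000 → c = 011001, weight = 3.
  m = 0100 → c = 010000, weight = 1.
  m = 1100 → c = 001001, weight = 2.
  m = 0010 → c = 101101, weight = 4.
  m = 1010 → c = 110100, weight = 3.
  m = 0110 → c = 111101, weight = 5.
  m = 1110 → c = 100100, weight = 2.
  m = 0001 → c = 011110, weight = 4.
  m = 1001 → c = 000111, weight = 3.
  m = 0101 → c = 001110, weight = 3.
  m = 1101 → c = 010111, weight = 4.
  m = 0011 → c = 110011, weight = 4.
  m = 1011 → c = 101010, weight = 3.
  m = 0111 → c = 100011, weight = 3.
  m = 1111 → c = 111010, weight = 4.
Tally weights:
  weight 0: 1 codewords.
  weight 1: 1 codewords.
  weight 2: 2 codewords.
  weight 3: 6 codewords.
  weight 4: 5 codewords.
  weight 5: 1 codewords.
Minimum distance d = smallest w > 0 with A_w > 0 = 1.
Sanity: Σ A_w = 16 = 2^4 = 16 ✓.


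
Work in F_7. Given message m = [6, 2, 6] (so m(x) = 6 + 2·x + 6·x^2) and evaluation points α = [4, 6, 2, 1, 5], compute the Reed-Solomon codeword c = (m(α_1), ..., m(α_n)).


c = [5, 3, 6, 0, 5]

Message polynomial: m(x) = 6 + 2·x + 6·x^2 (mod 7).
For each evaluation point α_i, compute m(α_i) mod 7:
  α_1 = 4: Horner steps 6 → 5 → 5, so m(4) = 5.
  α_2 = 6: Horner steps 6 → 3 → 3, so m(6) = 3.
  α_3 = 2: Horner steps 6 → 0 → 6, so m(2) = 6.
  α_4 = 1: Horner steps 6 → 1 → 0, so m(1) = 0.
  α_5 = 5: Horner steps 6 → 4 → 5, so m(5) = 5.
Codeword c = [5, 3, 6, 0, 5] ∈ F_7^5.


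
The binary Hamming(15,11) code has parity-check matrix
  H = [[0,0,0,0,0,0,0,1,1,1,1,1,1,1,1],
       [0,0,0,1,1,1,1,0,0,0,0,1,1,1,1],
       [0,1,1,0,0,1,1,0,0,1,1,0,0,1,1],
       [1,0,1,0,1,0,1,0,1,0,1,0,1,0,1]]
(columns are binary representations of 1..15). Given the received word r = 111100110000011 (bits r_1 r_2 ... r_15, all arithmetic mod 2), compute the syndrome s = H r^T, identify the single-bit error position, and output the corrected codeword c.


s = (1, 0, 1, 0)^T, error position = 10, corrected codeword c = 111100110100011

Compute s = H r^T mod 2 one row at a time:
  s_1 = 1 + 0 + 0 + 0 + 0 + 0 + 1 + 1 = 3 ≡ 1 (mod 2).
  s_2 = 1 + 0 + 0 + 1 + 0 + 0 + 1 + 1 = 4 ≡ 0 (mod 2).
  s_3 = 1 + 1 + 0 + 1 + 0 + 0 + 1 + 1 = 5 ≡ 1 (mod 2).
  s_4 = 1 + 1 + 0 + 1 + 0 + 0 + 0 + 1 = 4 ≡ 0 (mod 2).
s = (1, 0, 1, 0)^T — this equals column 10 of H (binary 1010), so error is at position 10.
Correct: flip bit 10 of r = 111100110000011 to get c = 111100110100011.


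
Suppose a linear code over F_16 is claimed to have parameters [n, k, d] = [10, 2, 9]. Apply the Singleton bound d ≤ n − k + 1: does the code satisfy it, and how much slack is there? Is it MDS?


Singleton RHS = n − k + 1 = 9, slack = 0, bound satisfied, MDS.

Singleton bound: d ≤ n − k + 1.
Here n = 10, k = 2, so n − k + 1 = 9.
Given d = 9, check d ≤ 9: YES.
Slack = (n − k + 1) − d = 0.
The code is MDS (slack = 0).
Description: the claimed parameters are [10, 2, 9]_16; such a code would be MDS (meets Singleton bound).


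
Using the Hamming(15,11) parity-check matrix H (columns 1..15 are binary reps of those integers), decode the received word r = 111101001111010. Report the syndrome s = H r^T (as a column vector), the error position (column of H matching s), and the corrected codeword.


s = (1, 0, 0, 0)^T, error position = 8, corrected codeword c = 111101011111010

Compute s = H r^T mod 2 one row at a time:
  s_1 = 0 + 1 + 1 + 1 + 1 + 0 + 1 + 0 = 5 ≡ 1 (mod 2).
  s_2 = 1 + 0 + 1 + 0 + 1 + 0 + 1 + 0 = 4 ≡ 0 (mod 2).
  s_3 = 1 + 1 + 1 + 0 + 1 + 1 + 1 + 0 = 6 ≡ 0 (mod 2).
  s_4 = 1 + 1 + 0 + 0 + 1 + 1 + 0 + 0 = 4 ≡ 0 (mod 2).
s = (1, 0, 0, 0)^T — this equals column 8 of H (binary 1000), so error is at position 8.
Correct: flip bit 8 of r = 111101001111010 to get c = 111101011111010.


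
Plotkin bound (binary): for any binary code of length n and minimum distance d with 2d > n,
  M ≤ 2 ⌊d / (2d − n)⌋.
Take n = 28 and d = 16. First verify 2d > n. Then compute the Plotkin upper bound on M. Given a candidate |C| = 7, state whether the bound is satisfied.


Plotkin bound M ≤ 8; given |C| = 7 ≤ bound (satisfied).

Check applicability: 2d = 32, n = 28.
2d − n = 4 > 0, so Plotkin applies.
Compute d/(2d−n) = 16/4 ≈ 4.0000.
⌊d/(2d−n)⌋ = 4.
Plotkin bound: M ≤ 2·4 = 8.
Given |C| = 7, check: satisfied.
This |C| is below the Plotkin bound.


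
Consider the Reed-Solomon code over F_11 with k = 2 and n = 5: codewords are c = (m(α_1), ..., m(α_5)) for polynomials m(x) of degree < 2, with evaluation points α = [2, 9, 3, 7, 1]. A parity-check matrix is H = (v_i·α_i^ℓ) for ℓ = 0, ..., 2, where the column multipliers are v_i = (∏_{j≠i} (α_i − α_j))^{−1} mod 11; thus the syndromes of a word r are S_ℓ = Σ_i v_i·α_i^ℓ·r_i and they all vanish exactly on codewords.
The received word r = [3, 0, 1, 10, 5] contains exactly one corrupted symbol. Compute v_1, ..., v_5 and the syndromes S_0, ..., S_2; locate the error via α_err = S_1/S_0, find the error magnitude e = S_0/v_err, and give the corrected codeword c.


S = (3, 10, 4), error at position 4, error magnitude e = 6, c = [3, 0, 1, 4, 5].

Step 1: column multipliers v_i = (∏_{j≠i}(α_i − α_j))^{−1} mod 11.
  i = 1 (α = 2): (2−9)(2−3)(2−7)(2−1) = (−7)·(−1)·(−5)·1 = −35 ≡ 9, so v_1 = 9^{−1} = 5 (mod 11).
  i = 2 (α = 9): (9−2)(9−3)(9−7)(9−1) = 7·6·2·8 = 672 ≡ 1, so v_2 = 1^{−1} = 1 (mod 11).
  i = 3 (α = 3): (3−2)(3−9)(3−7)(3−1) = 1·(−6)·(−4)·2 = 48 ≡ 4, so v_3 = 4^{−1} = 3 (mod 11).
  i = 4 (α = 7): (7−2)(7−9)(7−3)(7−1) = 5·(−2)·4·6 = −240 ≡ 2, so v_4 = 2^{−1} = 6 (mod 11).
  i = 5 (α = 1): (1−2)(1−9)(1−3)(1−7) = (−1)·(−8)·(−2)·(−6) = 96 ≡ 8, so v_5 = 8^{−1} = 7 (mod 11).
  v = [5, 1, 3, 6, 7].
Step 2: syndromes of r = [3, 0, 1, 10, 5] (all sums mod 11).
  S_0 = Σ v_i r_i = 5·3 + 1·0 + 3·1 + 6·10 + 7·5 = 113 ≡ 3.
  S_1 = Σ v_i α_i r_i = 5·2·3 + 1·9·0 + 3·3·1 + 6·7·10 + 7·1·5 = 494 ≡ 10.
  α_i^2 mod 11 = [4, 4, 9, 5, 1].
  S_2 = Σ v_i α_i^2 r_i = 5·4·3 + 1·4·0 + 3·9·1 + 6·5·10 + 7·1·5 = 422 ≡ 4.
  S = (3, 10, 4) ≠ 0, so r is not a codeword (an error is present).
Step 3: locate the error. For a single error e at position i, S_ℓ = v_i·e·α_i^ℓ, so α_err = S_1/S_0.
  S_0^{−1} = 3^{−1} = 4 (mod 11), so α_err = 10·4 = 40 ≡ 7 = α_4. Error position i = 4.
  Consistency check: S_2/S_1 = 4·10 = 40 ≡ 7 = α_err ✓ (single-error assumption holds).
Step 4: error magnitude e = S_0/v_4 = S_0·∏_{j≠4}(α_4 − α_j) = 3·2 = 6 ≡ 6 (mod 11).
Step 5: correct position 4: c_4 = r_4 − e = 10 − 6 ≡ 4 (mod 11). Hence c = [3, 0, 1, 4, 5].
  Check: interpolating c through the α_i gives m(x) = 7 + 9·x (degree < 2) with m(α_i) = c_i for every i, so c is indeed a codeword.


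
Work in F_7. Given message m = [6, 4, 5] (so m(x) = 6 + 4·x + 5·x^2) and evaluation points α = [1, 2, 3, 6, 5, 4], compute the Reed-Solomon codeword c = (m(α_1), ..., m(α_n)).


c = [1, 6, 0, 0, 4, 4]

Message polynomial: m(x) = 6 + 4·x + 5·x^2 (mod 7).
For each evaluation point α_i, compute m(α_i) mod 7:
  α_1 = 1: Horner steps 5 → 2 → 1, so m(1) = 1.
  α_2 = 2: Horner steps 5 → 0 → 6, so m(2) = 6.
  α_3 = 3: Horner steps 5 → 5 → 0, so m(3) = 0.
  α_4 = 6: Horner steps 5 → 6 → 0, so m(6) = 0.
  α_5 = 5: Horner steps 5 → 1 → 4, so m(5) = 4.
  α_6 = 4: Horner steps 5 → 3 → 4, so m(4) = 4.
Codeword c = [1, 6, 0, 0, 4, 4] ∈ F_7^6.


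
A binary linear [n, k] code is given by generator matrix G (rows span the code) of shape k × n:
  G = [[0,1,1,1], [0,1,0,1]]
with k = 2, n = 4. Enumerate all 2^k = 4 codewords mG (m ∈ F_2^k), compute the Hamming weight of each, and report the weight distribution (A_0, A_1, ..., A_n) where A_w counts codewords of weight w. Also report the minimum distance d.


Weight distribution: A_0 = 1, A_1 = 1, A_2 = 1, A_3 = 1. Minimum distance d = 1.

Enumerate all 2^2 = 4 messages m ∈ F_2^2.
For each, compute codeword c = mG in F_2^4, then tally its weight.
  m = 00 → c = 0000, weight = 0.
  m = 10 → c = 0111, weight = 3.
  m = 01 → c = 0101, weight = 2.
  m = 11 → c = 0010, weight = 1.
Tally weights:
  weight 0: 1 codewords.
  weight 1: 1 codewords.
  weight 2: 1 codewords.
  weight 3: 1 codewords.
Minimum distance d = smallest w > 0 with A_w > 0 = 1.
Sanity: Σ A_w = 4 = 2^2 = 4 ✓.


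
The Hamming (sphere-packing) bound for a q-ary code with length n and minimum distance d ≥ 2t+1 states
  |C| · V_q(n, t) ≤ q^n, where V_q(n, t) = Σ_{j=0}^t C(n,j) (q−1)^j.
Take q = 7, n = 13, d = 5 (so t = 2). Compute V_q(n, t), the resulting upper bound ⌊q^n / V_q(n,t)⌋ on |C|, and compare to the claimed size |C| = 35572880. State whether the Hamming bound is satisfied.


V_q(n, t) = 2887, q^n = 96889010407, Hamming bound = 33560446, |C| = 35572880 > bound (violated).

Step 1: Compute V_q(n, t) = Σ_{j=0}^2 C(n, j) (q−1)^j.
  j = 0: C(13,0)·(6)^0 = 1·1 = 1.
  j = 1: C(13,1)·(6)^1 = 13·6 = 78.
  j = 2: C(13,2)·(6)^2 = 78·36 = 2808.
  V_q(n, t) = 1 + 78 + 2808 = 2887.
Step 2: q^n = 7^13 = 96889010407.
Step 3: Hamming bound ⌊q^n / V_q(n,t)⌋ = ⌊96889010407/2887⌋ = 33560446.
Step 4: Compare |C| = 35572880 to 33560446: violated.
The claimed |C| lies above the Hamming bound, so no 7-ary code of length 13 with d ≥ 5 can have 35572880 codewords.


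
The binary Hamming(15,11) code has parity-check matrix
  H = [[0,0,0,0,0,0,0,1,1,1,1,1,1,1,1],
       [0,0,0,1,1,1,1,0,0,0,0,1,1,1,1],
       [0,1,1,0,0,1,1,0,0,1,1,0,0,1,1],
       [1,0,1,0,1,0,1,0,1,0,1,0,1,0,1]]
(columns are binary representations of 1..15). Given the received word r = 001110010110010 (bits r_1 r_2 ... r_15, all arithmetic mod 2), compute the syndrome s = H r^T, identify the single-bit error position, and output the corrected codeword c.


s = (0, 1, 0, 1)^T, error position = 5, corrected codeword c = 001100010110010

Compute s = H r^T mod 2 one row at a time:
  s_1 = 1 + 0 + 1 + 1 + 0 + 0 + 1 + 0 = 4 ≡ 0 (mod 2).
  s_2 = 1 + 1 + 0 + 0 + 0 + 0 + 1 + 0 = 3 ≡ 1 (mod 2).
  s_3 = 0 + 1 + 0 + 0 + 1 + 1 + 1 + 0 = 4 ≡ 0 (mod 2).
  s_4 = 0 + 1 + 1 + 0 + 0 + 1 + 0 + 0 = 3 ≡ 1 (mod 2).
s = (0, 1, 0, 1)^T — this equals column 5 of H (binary 0101), so error is at position 5.
Correct: flip bit 5 of r = 001110010110010 to get c = 001100010110010.


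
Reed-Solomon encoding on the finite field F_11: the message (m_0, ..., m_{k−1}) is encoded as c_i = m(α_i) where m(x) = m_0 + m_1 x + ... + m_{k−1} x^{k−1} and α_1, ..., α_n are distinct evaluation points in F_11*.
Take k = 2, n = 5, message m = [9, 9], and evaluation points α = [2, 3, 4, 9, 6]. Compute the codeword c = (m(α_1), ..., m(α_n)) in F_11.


c = [5, 3, 1, 2, 8]

Message polynomial: m(x) = 9 + 9·x (mod 11).
For each evaluation point α_i, compute m(α_i) mod 11:
  α_1 = 2: Horner steps 9 → 5, so m(2) = 5.
  α_2 = 3: Horner steps 9 → 3, so m(3) = 3.
  α_3 = 4: Horner steps 9 → 1, so m(4) = 1.
  α_4 = 9: Horner steps 9 → 2, so m(9) = 2.
  α_5 = 6: Horner steps 9 → 8, so m(6) = 8.
Codeword c = [5, 3, 1, 2, 8] ∈ F_11^5.


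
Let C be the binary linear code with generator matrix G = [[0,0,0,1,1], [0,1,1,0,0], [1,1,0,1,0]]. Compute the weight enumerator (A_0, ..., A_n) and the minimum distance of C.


Weight distribution: A_0 = 1, A_2 = 2, A_3 = 4, A_4 = 1. Minimum distance d = 2.

Enumerate all 2^3 = 8 messages m ∈ F_2^3.
For each, compute codeword c = mG in F_2^5, then tally its weight.
  m = 000 → c = 00000, weight = 0.
  m = 100 → c = 00011, weight = 2.
  m = 010 → c = 01100, weight = 2.
  m = 110 → c = 01111, weight = 4.
  m = 001 → c = 11010, weight = 3.
  m = 101 → c = 11001, weight = 3.
  m = 011 → c = 10110, weight = 3.
  m = 111 → c = 10101, weight = 3.
Tally weights:
  weight 0: 1 codewords.
  weight 2: 2 codewords.
  weight 3: 4 codewords.
  weight 4: 1 codewords.
Minimum distance d = smallest w > 0 with A_w > 0 = 2.
Sanity: Σ A_w = 8 = 2^3 = 8 ✓.


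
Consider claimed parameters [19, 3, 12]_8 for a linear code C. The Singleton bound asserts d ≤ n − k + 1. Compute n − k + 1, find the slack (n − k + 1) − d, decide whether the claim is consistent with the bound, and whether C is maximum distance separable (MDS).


Singleton RHS = n − k + 1 = 17, slack = 5, bound satisfied, not MDS.

Singleton bound: d ≤ n − k + 1.
Here n = 19, k = 3, so n − k + 1 = 17.
Given d = 12, check d ≤ 17: YES.
Slack = (n − k + 1) − d = 5.
The code is NOT MDS (slack = 5 > 0).
Description: the claimed parameters are [19, 3, 12]_8; such a code would be non-MDS.


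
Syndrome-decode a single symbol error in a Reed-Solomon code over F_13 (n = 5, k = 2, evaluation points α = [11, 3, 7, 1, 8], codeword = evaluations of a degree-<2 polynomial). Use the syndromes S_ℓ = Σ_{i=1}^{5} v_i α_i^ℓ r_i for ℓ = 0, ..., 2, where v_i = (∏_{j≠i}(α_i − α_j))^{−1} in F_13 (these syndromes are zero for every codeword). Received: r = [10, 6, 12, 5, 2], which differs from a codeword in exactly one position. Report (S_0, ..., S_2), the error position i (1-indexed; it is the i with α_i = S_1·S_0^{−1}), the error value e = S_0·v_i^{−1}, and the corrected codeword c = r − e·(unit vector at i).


S = (6, 3, 8), error at position 3, error magnitude e = 4, c = [10, 6, 8, 5, 2].

Step 1: column multipliers v_i = (∏_{j≠i}(α_i − α_j))^{−1} mod 13.
  i = 1 (α = 11): (11−3)(11−7)(11−1)(11−8) = 8·4·10·3 = 960 ≡ 11, so v_1 = 11^{−1} = 6 (mod 13).
  i = 2 (α = 3): (3−11)(3−7)(3−1)(3−8) = (−8)·(−4)·2·(−5) = −320 ≡ 5, so v_2 = 5^{−1} = 8 (mod 13).
  i = 3 (α = 7): (7−11)(7−3)(7−1)(7−8) = (−4)·4·6·(−1) = 96 ≡ 5, so v_3 = 5^{−1} = 8 (mod 13).
  i = 4 (α = 1): (1−11)(1−3)(1−7)(1−8) = (−10)·(−2)·(−6)·(−7) = 840 ≡ 8, so v_4 = 8^{−1} = 5 (mod 13).
  i = 5 (α = 8): (8−11)(8−3)(8−7)(8−1) = (−3)·5·1·7 = −105 ≡ 12, so v_5 = 12^{−1} = 12 (mod 13).
  v = [6, 8, 8, 5, 12].
Step 2: syndromes of r = [10, 6, 12, 5, 2] (all sums mod 13).
  S_0 = Σ v_i r_i = 6·10 + 8·6 + 8·12 + 5·5 + 12·2 = 253 ≡ 6.
  S_1 = Σ v_i α_i r_i = 6·11·10 + 8·3·6 + 8·7·12 + 5·1·5 + 12·8·2 = 1693 ≡ 3.
  α_i^2 mod 13 = [4, 9, 10, 1, 12].
  S_2 = Σ v_i α_i^2 r_i = 6·4·10 + 8·9·6 + 8·10·12 + 5·1·5 + 12·12·2 = 1945 ≡ 8.
  S = (6, 3, 8) ≠ 0, so r is not a codeword (an error is present).
Step 3: locate the error. For a single error e at position i, S_ℓ = v_i·e·α_i^ℓ, so α_err = S_1/S_0.
  S_0^{−1} = 6^{−1} = 11 (mod 13), so α_err = 3·11 = 33 ≡ 7 = α_3. Error position i = 3.
  Consistency check: S_2/S_1 = 8·9 = 72 ≡ 7 = α_err ✓ (single-error assumption holds).
Step 4: error magnitude e = S_0/v_3 = S_0·∏_{j≠3}(α_3 − α_j) = 6·5 = 30 ≡ 4 (mod 13).
Step 5: correct position 3: c_3 = r_3 − e = 12 − 4 ≡ 8 (mod 13). Hence c = [10, 6, 8, 5, 2].
  Check: interpolating c through the α_i gives m(x) = 11 + 7·x (degree < 2) with m(α_i) = c_i for every i, so c is indeed a codeword.
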